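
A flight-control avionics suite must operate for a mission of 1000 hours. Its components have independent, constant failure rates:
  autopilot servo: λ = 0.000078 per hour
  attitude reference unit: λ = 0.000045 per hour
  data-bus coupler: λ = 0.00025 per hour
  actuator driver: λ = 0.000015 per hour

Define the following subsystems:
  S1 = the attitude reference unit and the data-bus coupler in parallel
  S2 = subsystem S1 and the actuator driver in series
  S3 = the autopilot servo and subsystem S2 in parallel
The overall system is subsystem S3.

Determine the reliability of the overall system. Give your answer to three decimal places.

0.998

R(autopilot servo) = exp(−0.000078 × 1000) = 0.92496
R(attitude reference unit) = exp(−0.000045 × 1000) = 0.95600
R(data-bus coupler) = exp(−0.00025 × 1000) = 0.77880
R(actuator driver) = exp(−0.000015 × 1000) = 0.98511
Parallel (attitude reference unit and data-bus coupler): 1 − (1 − 0.95600)(1 − 0.77880) = 0.99027
Series ([0.99027] and actuator driver): 0.99027 × 0.98511 = 0.97552
Parallel (autopilot servo and [0.97552]): 1 − (1 − 0.92496)(1 − 0.97552) = 0.998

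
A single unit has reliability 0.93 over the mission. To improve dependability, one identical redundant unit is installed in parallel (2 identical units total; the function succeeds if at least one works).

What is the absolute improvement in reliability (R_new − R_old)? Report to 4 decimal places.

0.0651

R_before = 0.93
R_after = 1 − (1 − 0.93)^2 = 0.9951
ΔR = 0.9951 − 0.93 = 0.0651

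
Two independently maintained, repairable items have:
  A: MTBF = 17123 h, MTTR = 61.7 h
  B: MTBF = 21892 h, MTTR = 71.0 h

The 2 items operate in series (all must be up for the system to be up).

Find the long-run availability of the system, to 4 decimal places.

0.9932

A(A) = MTBF/(MTBF+MTTR) = 17123/(17123+61.7) = 0.996410
A(B) = MTBF/(MTBF+MTTR) = 21892/(21892+71.0) = 0.996767
Series availability: 0.996410 × 0.996767 = 0.9932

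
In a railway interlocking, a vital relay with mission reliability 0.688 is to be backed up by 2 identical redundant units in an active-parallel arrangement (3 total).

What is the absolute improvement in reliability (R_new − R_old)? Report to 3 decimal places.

0.282

R_before = 0.688
R_after = 1 − (1 − 0.688)^3 = 0.970
ΔR = 0.970 − 0.688 = 0.282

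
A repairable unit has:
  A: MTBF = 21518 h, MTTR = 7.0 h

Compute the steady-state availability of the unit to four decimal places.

0.9997

A(A) = MTBF/(MTBF+MTTR) = 21518/(21518+7.0) = 0.9997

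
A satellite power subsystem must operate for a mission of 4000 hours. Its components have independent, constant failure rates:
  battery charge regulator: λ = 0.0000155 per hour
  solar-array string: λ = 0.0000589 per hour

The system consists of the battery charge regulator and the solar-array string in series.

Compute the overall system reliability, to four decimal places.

R(battery charge regulator) = exp(−0.0000155 × 4000) = 0.939883
R(solar-array string) = exp(−0.0000589 × 4000) = 0.790097
Series (battery charge regulator and solar-array string): 0.939883 × 0.790097 = 0.7426

0.7426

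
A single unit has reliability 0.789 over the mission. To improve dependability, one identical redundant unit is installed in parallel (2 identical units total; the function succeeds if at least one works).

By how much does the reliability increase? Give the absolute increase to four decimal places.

0.1665

R_before = 0.789
R_after = 1 − (1 − 0.789)^2 = 0.9555
ΔR = 0.9555 − 0.789 = 0.1665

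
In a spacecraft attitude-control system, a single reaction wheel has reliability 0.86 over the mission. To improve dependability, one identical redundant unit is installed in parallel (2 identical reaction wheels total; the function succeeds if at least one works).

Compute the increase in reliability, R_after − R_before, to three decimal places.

R_before = 0.86
R_after = 1 − (1 − 0.86)^2 = 0.980
ΔR = 0.980 − 0.86 = 0.120

0.120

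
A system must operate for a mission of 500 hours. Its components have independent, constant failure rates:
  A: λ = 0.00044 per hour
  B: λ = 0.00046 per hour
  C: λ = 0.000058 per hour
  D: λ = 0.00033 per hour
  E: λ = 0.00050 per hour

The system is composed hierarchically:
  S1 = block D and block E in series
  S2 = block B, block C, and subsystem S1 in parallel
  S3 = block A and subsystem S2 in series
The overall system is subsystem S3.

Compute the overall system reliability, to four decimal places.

R(A) = exp(−0.00044 × 500) = 0.802519
R(B) = exp(−0.00046 × 500) = 0.794534
R(C) = exp(−0.000058 × 500) = 0.971416
R(D) = exp(−0.00033 × 500) = 0.847894
R(E) = exp(−0.00050 × 500) = 0.778801
Series (D and E): 0.847894 × 0.778801 = 0.660341
Parallel (B, C, and [0.660341]): 1 − (1 − 0.794534)(1 − 0.971416)(1 − 0.660341) = 0.998005
Series (A and [0.998005]): 0.802519 × 0.998005 = 0.8009

0.8009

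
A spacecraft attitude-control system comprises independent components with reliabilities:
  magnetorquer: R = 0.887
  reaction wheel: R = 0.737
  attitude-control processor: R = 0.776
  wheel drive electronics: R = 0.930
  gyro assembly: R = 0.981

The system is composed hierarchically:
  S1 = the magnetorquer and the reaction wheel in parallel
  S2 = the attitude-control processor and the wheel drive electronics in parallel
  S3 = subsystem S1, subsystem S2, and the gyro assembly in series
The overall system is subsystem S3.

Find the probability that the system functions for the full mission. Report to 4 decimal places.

0.9369

Parallel (magnetorquer and reaction wheel): 1 − (1 − 0.887000)(1 − 0.737000) = 0.970281
Parallel (attitude-control processor and wheel drive electronics): 1 − (1 − 0.776000)(1 − 0.930000) = 0.984320
Series ([0.970281], [0.984320], and gyro assembly): 0.970281 × 0.984320 × 0.981000 = 0.9369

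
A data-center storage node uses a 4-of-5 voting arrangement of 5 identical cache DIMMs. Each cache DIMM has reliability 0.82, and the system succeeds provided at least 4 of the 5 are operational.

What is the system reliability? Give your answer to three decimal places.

0.778

R = Σ_{i=4}^{5} C(5,i) p^i (1−p)^{5−i} with p = 0.82
C(5,4)·0.82^4·0.18^1 = 0.40691
C(5,5)·0.82^5·0.18^0 = 0.37074
Sum = 0.778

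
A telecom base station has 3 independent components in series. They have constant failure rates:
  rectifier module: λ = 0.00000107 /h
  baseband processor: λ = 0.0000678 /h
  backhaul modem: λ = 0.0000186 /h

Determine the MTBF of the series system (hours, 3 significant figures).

11400

Series of exponential components: λ_sys = Σ λ_i
λ_sys = 0.00000107 + 0.0000678 + 0.0000186 = 8.7470e-05 /h
MTBF = 1 / λ_sys = 11400 h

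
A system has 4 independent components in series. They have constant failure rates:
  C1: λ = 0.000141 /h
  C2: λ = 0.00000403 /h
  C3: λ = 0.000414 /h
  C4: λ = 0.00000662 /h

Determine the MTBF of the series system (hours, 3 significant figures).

Series of exponential components: λ_sys = Σ λ_i
λ_sys = 0.000141 + 0.00000403 + 0.000414 + 0.00000662 = 5.6565e-04 /h
MTBF = 1 / λ_sys = 1770 h

1770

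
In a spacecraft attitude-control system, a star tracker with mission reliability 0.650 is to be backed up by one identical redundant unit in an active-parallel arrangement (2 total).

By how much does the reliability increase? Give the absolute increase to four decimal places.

0.2275

R_before = 0.650
R_after = 1 − (1 − 0.650)^2 = 0.8775
ΔR = 0.8775 − 0.650 = 0.2275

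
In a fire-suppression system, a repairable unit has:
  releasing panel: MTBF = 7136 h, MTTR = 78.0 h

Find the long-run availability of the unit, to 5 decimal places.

A(releasing panel) = MTBF/(MTBF+MTTR) = 7136/(7136+78.0) = 0.98919

0.98919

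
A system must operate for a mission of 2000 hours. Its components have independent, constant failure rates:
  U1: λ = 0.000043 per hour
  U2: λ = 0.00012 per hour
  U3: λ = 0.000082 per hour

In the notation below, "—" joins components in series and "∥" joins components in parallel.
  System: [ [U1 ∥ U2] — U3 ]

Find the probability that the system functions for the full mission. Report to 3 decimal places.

0.834

R(U1) = exp(−0.000043 × 2000) = 0.91759
R(U2) = exp(−0.00012 × 2000) = 0.78663
R(U3) = exp(−0.000082 × 2000) = 0.84874
Parallel (U1 and U2): 1 − (1 − 0.91759)(1 − 0.78663) = 0.98242
Series ([0.98242] and U3): 0.98242 × 0.84874 = 0.834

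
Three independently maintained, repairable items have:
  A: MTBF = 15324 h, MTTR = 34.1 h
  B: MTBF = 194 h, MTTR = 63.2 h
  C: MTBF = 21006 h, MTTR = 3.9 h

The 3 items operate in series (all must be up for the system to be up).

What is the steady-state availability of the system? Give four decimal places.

0.7525

A(A) = MTBF/(MTBF+MTTR) = 15324/(15324+34.1) = 0.997780
A(B) = MTBF/(MTBF+MTTR) = 194/(194+63.2) = 0.754277
A(C) = MTBF/(MTBF+MTTR) = 21006/(21006+3.9) = 0.999814
Series availability: 0.997780 × 0.754277 × 0.999814 = 0.7525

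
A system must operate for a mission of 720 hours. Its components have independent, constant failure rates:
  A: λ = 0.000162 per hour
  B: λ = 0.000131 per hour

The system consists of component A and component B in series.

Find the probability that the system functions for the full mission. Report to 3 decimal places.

R(A) = exp(−0.000162 × 720) = 0.88991
R(B) = exp(−0.000131 × 720) = 0.90999
Series (A and B): 0.88991 × 0.90999 = 0.810

0.810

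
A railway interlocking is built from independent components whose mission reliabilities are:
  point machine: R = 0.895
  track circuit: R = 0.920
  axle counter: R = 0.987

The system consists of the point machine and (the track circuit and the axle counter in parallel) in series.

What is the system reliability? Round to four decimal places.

Parallel (track circuit and axle counter): 1 − (1 − 0.920000)(1 − 0.987000) = 0.998960
Series (point machine and [0.998960]): 0.895000 × 0.998960 = 0.8941

0.8941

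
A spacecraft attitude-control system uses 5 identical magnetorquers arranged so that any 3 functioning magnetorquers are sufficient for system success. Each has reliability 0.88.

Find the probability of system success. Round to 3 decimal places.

R = Σ_{i=3}^{5} C(5,i) p^i (1−p)^{5−i} with p = 0.88
C(5,3)·0.88^3·0.12^2 = 0.09813
C(5,4)·0.88^4·0.12^1 = 0.35982
C(5,5)·0.88^5·0.12^0 = 0.52773
Sum = 0.986

0.986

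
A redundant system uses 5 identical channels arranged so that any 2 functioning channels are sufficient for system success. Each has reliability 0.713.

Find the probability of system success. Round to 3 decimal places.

R = Σ_{i=2}^{5} C(5,i) p^i (1−p)^{5−i} with p = 0.713
C(5,2)·0.713^2·0.287^3 = 0.12018
C(5,3)·0.713^3·0.287^2 = 0.29856
C(5,4)·0.713^4·0.287^1 = 0.37086
C(5,5)·0.713^5·0.287^0 = 0.18427
Sum = 0.974

0.974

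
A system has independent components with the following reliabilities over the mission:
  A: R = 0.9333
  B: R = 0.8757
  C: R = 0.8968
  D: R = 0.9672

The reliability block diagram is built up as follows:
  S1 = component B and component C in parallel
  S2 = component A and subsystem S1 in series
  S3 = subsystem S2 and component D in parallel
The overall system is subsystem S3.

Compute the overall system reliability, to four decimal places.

0.9974

Parallel (B and C): 1 − (1 − 0.875700)(1 − 0.896800) = 0.987172
Series (A and [0.987172]): 0.933300 × 0.987172 = 0.921328
Parallel ([0.921328] and D): 1 − (1 − 0.921328)(1 − 0.967200) = 0.9974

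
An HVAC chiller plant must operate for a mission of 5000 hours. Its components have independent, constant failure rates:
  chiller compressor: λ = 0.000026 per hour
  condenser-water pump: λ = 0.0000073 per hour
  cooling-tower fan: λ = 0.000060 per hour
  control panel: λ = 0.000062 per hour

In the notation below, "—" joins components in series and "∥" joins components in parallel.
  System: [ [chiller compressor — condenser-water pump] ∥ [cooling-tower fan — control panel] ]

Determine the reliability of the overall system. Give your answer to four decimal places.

R(chiller compressor) = exp(−0.000026 × 5000) = 0.878095
R(condenser-water pump) = exp(−0.0000073 × 5000) = 0.964158
R(cooling-tower fan) = exp(−0.000060 × 5000) = 0.740818
R(control panel) = exp(−0.000062 × 5000) = 0.733447
Series (chiller compressor and condenser-water pump): 0.878095 × 0.964158 = 0.846622
Series (cooling-tower fan and control panel): 0.740818 × 0.733447 = 0.543351
Parallel ([0.846622] and [0.543351]): 1 − (1 − 0.846622)(1 − 0.543351) = 0.9300

0.9300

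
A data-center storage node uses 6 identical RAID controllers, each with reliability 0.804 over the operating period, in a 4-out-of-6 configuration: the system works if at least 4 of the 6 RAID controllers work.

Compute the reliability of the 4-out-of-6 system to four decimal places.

R = Σ_{i=4}^{6} C(6,i) p^i (1−p)^{6−i} with p = 0.804
C(6,4)·0.804^4·0.196^2 = 0.240784
C(6,5)·0.804^5·0.196^1 = 0.395082
C(6,6)·0.804^6·0.196^0 = 0.270107
Sum = 0.9060

0.9060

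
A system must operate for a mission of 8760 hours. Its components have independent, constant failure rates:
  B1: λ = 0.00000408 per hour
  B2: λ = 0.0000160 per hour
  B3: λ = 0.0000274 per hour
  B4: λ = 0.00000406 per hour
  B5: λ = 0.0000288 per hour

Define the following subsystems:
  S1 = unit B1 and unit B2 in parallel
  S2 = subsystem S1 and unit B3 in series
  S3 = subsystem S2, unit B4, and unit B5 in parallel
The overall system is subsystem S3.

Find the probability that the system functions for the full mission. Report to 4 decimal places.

0.9983

R(B1) = exp(−0.00000408 × 8760) = 0.964890
R(B2) = exp(−0.0000160 × 8760) = 0.869219
R(B3) = exp(−0.0000274 × 8760) = 0.786609
R(B4) = exp(−0.00000406 × 8760) = 0.965059
R(B5) = exp(−0.0000288 × 8760) = 0.777021
Parallel (B1 and B2): 1 − (1 − 0.964890)(1 − 0.869219) = 0.995408
Series ([0.995408] and B3): 0.995408 × 0.786609 = 0.782997
Parallel ([0.782997], B4, and B5): 1 − (1 − 0.782997)(1 − 0.965059)(1 − 0.777021) = 0.9983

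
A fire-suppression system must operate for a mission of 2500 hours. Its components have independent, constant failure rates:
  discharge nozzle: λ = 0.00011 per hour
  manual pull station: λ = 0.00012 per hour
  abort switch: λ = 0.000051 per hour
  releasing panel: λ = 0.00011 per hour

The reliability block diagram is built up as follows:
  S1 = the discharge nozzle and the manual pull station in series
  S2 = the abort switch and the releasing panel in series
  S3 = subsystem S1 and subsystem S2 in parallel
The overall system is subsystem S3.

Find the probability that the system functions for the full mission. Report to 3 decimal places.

0.855

R(discharge nozzle) = exp(−0.00011 × 2500) = 0.75957
R(manual pull station) = exp(−0.00012 × 2500) = 0.74082
R(abort switch) = exp(−0.000051 × 2500) = 0.88029
R(releasing panel) = exp(−0.00011 × 2500) = 0.75957
Series (discharge nozzle and manual pull station): 0.75957 × 0.74082 = 0.56270
Series (abort switch and releasing panel): 0.88029 × 0.75957 = 0.66864
Parallel ([0.56270] and [0.66864]): 1 − (1 − 0.56270)(1 − 0.66864) = 0.855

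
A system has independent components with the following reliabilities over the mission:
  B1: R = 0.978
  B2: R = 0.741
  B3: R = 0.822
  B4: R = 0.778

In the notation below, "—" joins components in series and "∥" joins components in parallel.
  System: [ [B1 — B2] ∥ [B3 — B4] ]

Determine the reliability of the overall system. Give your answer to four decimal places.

Series (B1 and B2): 0.978000 × 0.741000 = 0.724698
Series (B3 and B4): 0.822000 × 0.778000 = 0.639516
Parallel ([0.724698] and [0.639516]): 1 − (1 − 0.724698)(1 − 0.639516) = 0.9008

0.9008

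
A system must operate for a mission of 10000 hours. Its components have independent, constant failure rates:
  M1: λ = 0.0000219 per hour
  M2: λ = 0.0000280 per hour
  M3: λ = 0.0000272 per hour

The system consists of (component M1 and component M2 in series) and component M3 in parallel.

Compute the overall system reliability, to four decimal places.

R(M1) = exp(−0.0000219 × 10000) = 0.803322
R(M2) = exp(−0.0000280 × 10000) = 0.755784
R(M3) = exp(−0.0000272 × 10000) = 0.761854
Series (M1 and M2): 0.803322 × 0.755784 = 0.607138
Parallel ([0.607138] and M3): 1 − (1 − 0.607138)(1 − 0.761854) = 0.9064

0.9064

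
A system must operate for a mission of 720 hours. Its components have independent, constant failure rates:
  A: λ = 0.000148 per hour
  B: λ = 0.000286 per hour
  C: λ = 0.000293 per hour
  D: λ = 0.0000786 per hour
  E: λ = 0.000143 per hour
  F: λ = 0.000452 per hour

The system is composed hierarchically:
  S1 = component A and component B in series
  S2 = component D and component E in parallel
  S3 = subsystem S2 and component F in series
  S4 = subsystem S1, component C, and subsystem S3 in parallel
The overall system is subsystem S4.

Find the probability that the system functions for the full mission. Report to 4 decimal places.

0.9856

R(A) = exp(−0.000148 × 720) = 0.898921
R(B) = exp(−0.000286 × 720) = 0.813898
R(C) = exp(−0.000293 × 720) = 0.809806
R(D) = exp(−0.0000786 × 720) = 0.944980
R(E) = exp(−0.000143 × 720) = 0.902163
R(F) = exp(−0.000452 × 720) = 0.722210
Series (A and B): 0.898921 × 0.813898 = 0.731630
Parallel (D and E): 1 − (1 − 0.944980)(1 − 0.902163) = 0.994617
Series ([0.994617] and F): 0.994617 × 0.722210 = 0.718322
Parallel ([0.731630], C, and [0.718322]): 1 − (1 − 0.731630)(1 − 0.809806)(1 − 0.718322) = 0.9856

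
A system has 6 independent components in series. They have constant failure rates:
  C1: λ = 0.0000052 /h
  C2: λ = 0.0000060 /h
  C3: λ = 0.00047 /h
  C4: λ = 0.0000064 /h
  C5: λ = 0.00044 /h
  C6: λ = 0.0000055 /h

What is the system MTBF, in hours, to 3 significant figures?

1070

Series of exponential components: λ_sys = Σ λ_i
λ_sys = 0.0000052 + 0.0000060 + 0.00047 + 0.0000064 + 0.00044 + 0.0000055 = 9.3310e-04 /h
MTBF = 1 / λ_sys = 1070 h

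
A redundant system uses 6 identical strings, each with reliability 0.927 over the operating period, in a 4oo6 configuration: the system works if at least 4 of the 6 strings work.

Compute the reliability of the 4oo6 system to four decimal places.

R = Σ_{i=4}^{6} C(6,i) p^i (1−p)^{6−i} with p = 0.927
C(6,4)·0.927^4·0.073^2 = 0.059028
C(6,5)·0.927^5·0.073^1 = 0.299828
C(6,6)·0.927^6·0.073^0 = 0.634568
Sum = 0.9934

0.9934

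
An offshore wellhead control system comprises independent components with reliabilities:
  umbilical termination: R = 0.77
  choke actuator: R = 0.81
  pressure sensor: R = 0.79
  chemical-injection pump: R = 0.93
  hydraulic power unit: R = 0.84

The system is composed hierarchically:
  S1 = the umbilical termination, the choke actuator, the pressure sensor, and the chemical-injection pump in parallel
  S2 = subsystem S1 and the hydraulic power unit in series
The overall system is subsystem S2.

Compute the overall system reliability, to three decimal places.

Parallel (umbilical termination, choke actuator, pressure sensor, and chemical-injection pump): 1 − (1 − 0.77000)(1 − 0.81000)(1 − 0.79000)(1 − 0.93000) = 0.99936
Series ([0.99936] and hydraulic power unit): 0.99936 × 0.84000 = 0.839

0.839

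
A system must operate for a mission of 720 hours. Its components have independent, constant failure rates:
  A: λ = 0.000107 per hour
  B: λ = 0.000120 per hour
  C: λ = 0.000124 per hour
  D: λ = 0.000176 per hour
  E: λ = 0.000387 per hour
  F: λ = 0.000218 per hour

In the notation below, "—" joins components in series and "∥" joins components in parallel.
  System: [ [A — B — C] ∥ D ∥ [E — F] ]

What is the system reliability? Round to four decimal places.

R(A) = exp(−0.000107 × 720) = 0.925853
R(B) = exp(−0.000120 × 720) = 0.917227
R(C) = exp(−0.000124 × 720) = 0.914589
R(D) = exp(−0.000176 × 720) = 0.880980
R(E) = exp(−0.000387 × 720) = 0.756812
R(F) = exp(−0.000218 × 720) = 0.854738
Series (A, B, and C): 0.925853 × 0.917227 × 0.914589 = 0.776685
Series (E and F): 0.756812 × 0.854738 = 0.646876
Parallel ([0.776685], D, and [0.646876]): 1 − (1 − 0.776685)(1 − 0.880980)(1 − 0.646876) = 0.9906

0.9906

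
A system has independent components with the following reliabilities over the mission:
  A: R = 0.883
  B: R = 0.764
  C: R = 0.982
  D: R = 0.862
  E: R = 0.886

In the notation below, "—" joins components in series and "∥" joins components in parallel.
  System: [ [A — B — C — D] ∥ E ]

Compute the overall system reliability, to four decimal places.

0.9511

Series (A, B, C, and D): 0.883000 × 0.764000 × 0.982000 × 0.862000 = 0.571048
Parallel ([0.571048] and E): 1 − (1 − 0.571048)(1 − 0.886000) = 0.9511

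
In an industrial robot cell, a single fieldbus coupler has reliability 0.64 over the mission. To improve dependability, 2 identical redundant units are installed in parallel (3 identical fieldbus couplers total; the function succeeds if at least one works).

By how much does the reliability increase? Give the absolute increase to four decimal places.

0.3133

R_before = 0.64
R_after = 1 − (1 − 0.64)^3 = 0.9533
ΔR = 0.9533 − 0.64 = 0.3133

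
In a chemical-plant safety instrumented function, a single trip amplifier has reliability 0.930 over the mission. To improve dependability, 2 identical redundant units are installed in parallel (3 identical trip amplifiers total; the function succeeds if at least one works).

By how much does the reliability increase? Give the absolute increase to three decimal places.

0.070

R_before = 0.930
R_after = 1 − (1 − 0.930)^3 = 1.000
ΔR = 1.000 − 0.930 = 0.070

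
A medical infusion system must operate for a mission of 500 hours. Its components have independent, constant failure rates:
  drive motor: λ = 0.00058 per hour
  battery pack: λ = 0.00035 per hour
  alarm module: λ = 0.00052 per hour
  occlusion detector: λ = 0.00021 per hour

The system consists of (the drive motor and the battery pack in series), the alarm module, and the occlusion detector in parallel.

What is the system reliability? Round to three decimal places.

0.992

R(drive motor) = exp(−0.00058 × 500) = 0.74826
R(battery pack) = exp(−0.00035 × 500) = 0.83946
R(alarm module) = exp(−0.00052 × 500) = 0.77105
R(occlusion detector) = exp(−0.00021 × 500) = 0.90032
Series (drive motor and battery pack): 0.74826 × 0.83946 = 0.62813
Parallel ([0.62813], alarm module, and occlusion detector): 1 − (1 − 0.62813)(1 − 0.77105)(1 − 0.90032) = 0.992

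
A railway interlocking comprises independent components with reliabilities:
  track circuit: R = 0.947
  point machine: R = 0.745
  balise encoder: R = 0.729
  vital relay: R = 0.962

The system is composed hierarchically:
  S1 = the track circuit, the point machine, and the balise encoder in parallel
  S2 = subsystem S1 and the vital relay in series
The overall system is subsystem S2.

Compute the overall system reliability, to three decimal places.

0.958

Parallel (track circuit, point machine, and balise encoder): 1 − (1 − 0.94700)(1 − 0.74500)(1 − 0.72900) = 0.99634
Series ([0.99634] and vital relay): 0.99634 × 0.96200 = 0.958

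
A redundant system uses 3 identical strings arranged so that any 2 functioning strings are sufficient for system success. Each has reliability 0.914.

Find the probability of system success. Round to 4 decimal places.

0.9791

R = Σ_{i=2}^{3} C(3,i) p^i (1−p)^{3−i} with p = 0.914
C(3,2)·0.914^2·0.086^1 = 0.215532
C(3,3)·0.914^3·0.086^0 = 0.763552
Sum = 0.9791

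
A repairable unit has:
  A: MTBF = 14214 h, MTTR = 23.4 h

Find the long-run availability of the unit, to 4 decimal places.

0.9984

A(A) = MTBF/(MTBF+MTTR) = 14214/(14214+23.4) = 0.9984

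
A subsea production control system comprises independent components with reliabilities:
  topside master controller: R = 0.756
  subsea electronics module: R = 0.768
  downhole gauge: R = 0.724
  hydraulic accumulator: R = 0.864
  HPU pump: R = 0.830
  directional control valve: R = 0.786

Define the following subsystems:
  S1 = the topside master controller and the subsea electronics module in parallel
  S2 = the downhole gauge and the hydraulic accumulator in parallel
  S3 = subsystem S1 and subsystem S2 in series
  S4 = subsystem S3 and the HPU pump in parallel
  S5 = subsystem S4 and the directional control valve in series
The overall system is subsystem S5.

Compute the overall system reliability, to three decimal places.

0.774

Parallel (topside master controller and subsea electronics module): 1 − (1 − 0.75600)(1 − 0.76800) = 0.94339
Parallel (downhole gauge and hydraulic accumulator): 1 − (1 − 0.72400)(1 − 0.86400) = 0.96246
Series ([0.94339] and [0.96246]): 0.94339 × 0.96246 = 0.90798
Parallel ([0.90798] and HPU pump): 1 − (1 − 0.90798)(1 − 0.83000) = 0.98436
Series ([0.98436] and directional control valve): 0.98436 × 0.78600 = 0.774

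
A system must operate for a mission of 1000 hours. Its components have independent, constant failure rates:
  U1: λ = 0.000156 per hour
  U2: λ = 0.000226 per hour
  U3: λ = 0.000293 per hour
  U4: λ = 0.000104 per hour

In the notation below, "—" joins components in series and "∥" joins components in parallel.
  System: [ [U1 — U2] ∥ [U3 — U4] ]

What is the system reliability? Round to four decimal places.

0.8960

R(U1) = exp(−0.000156 × 1000) = 0.855559
R(U2) = exp(−0.000226 × 1000) = 0.797718
R(U3) = exp(−0.000293 × 1000) = 0.746022
R(U4) = exp(−0.000104 × 1000) = 0.901225
Series (U1 and U2): 0.855559 × 0.797718 = 0.682495
Series (U3 and U4): 0.746022 × 0.901225 = 0.672334
Parallel ([0.682495] and [0.672334]): 1 − (1 − 0.682495)(1 − 0.672334) = 0.8960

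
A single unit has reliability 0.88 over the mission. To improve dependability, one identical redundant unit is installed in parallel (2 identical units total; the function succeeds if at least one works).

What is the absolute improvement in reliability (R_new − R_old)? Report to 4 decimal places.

R_before = 0.88
R_after = 1 − (1 − 0.88)^2 = 0.9856
ΔR = 0.9856 − 0.88 = 0.1056

0.1056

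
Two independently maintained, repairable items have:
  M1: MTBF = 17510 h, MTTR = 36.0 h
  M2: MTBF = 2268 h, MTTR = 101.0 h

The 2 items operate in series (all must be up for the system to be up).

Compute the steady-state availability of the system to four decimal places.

A(M1) = MTBF/(MTBF+MTTR) = 17510/(17510+36.0) = 0.997948
A(M2) = MTBF/(MTBF+MTTR) = 2268/(2268+101.0) = 0.957366
Series availability: 0.997948 × 0.957366 = 0.9554

0.9554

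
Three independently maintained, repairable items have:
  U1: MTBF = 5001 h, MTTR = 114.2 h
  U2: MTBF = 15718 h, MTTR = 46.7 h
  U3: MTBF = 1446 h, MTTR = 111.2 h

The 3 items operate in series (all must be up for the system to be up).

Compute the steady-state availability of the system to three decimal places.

A(U1) = MTBF/(MTBF+MTTR) = 5001/(5001+114.2) = 0.977674
A(U2) = MTBF/(MTBF+MTTR) = 15718/(15718+46.7) = 0.997038
A(U3) = MTBF/(MTBF+MTTR) = 1446/(1446+111.2) = 0.928590
Series availability: 0.977674 × 0.997038 × 0.928590 = 0.905

0.905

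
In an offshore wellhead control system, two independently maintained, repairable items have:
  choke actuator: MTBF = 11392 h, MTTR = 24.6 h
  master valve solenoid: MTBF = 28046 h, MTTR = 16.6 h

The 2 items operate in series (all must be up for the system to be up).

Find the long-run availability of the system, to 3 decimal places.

A(choke actuator) = MTBF/(MTBF+MTTR) = 11392/(11392+24.6) = 0.997845
A(master valve solenoid) = MTBF/(MTBF+MTTR) = 28046/(28046+16.6) = 0.999408
Series availability: 0.997845 × 0.999408 = 0.997

0.997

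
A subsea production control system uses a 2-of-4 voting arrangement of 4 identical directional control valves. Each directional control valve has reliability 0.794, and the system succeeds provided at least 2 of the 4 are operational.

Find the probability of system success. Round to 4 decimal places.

0.9704

R = Σ_{i=2}^{4} C(4,i) p^i (1−p)^{4−i} with p = 0.794
C(4,2)·0.794^2·0.206^2 = 0.160519
C(4,3)·0.794^3·0.206^1 = 0.412467
C(4,4)·0.794^4·0.206^0 = 0.397450
Sum = 0.9704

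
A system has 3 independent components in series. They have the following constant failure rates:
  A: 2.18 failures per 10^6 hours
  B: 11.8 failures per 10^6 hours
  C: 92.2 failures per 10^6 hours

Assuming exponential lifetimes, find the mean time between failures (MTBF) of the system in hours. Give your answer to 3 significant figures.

Series of exponential components: λ_sys = Σ λ_i
λ_sys = 0.00000218 + 0.0000118 + 0.0000922 = 1.0618e-04 /h
MTBF = 1 / λ_sys = 9420 h

9420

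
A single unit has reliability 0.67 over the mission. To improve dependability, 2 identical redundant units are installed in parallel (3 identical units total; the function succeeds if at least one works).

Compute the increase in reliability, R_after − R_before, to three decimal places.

R_before = 0.67
R_after = 1 − (1 − 0.67)^3 = 0.964
ΔR = 0.964 − 0.67 = 0.294

0.294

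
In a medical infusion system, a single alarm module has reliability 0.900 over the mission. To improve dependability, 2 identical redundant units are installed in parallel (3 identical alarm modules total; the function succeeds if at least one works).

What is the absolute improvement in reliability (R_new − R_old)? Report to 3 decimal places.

R_before = 0.900
R_after = 1 − (1 − 0.900)^3 = 0.999
ΔR = 0.999 − 0.900 = 0.099

0.099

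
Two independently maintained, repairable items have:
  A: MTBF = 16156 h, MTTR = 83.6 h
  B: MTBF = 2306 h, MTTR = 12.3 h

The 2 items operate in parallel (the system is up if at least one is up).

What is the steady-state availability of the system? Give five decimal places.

0.99997

A(A) = MTBF/(MTBF+MTTR) = 16156/(16156+83.6) = 0.994852
A(B) = MTBF/(MTBF+MTTR) = 2306/(2306+12.3) = 0.994694
Parallel availability: 1 − (1 − 0.994852)(1 − 0.994694) = 0.99997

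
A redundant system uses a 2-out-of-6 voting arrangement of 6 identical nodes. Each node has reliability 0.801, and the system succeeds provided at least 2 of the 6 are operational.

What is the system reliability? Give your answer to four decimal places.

R = Σ_{i=2}^{6} C(6,i) p^i (1−p)^{6−i} with p = 0.801
C(6,2)·0.801^2·0.199^4 = 0.015093
C(6,3)·0.801^3·0.199^3 = 0.081000
C(6,4)·0.801^4·0.199^2 = 0.244527
C(6,5)·0.801^5·0.199^1 = 0.393701
C(6,6)·0.801^6·0.199^0 = 0.264116
Sum = 0.9984

0.9984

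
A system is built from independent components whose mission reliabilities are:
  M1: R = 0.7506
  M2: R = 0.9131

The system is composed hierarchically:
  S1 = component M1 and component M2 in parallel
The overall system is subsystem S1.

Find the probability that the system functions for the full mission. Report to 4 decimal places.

0.9783

Parallel (M1 and M2): 1 − (1 − 0.750600)(1 − 0.913100) = 0.9783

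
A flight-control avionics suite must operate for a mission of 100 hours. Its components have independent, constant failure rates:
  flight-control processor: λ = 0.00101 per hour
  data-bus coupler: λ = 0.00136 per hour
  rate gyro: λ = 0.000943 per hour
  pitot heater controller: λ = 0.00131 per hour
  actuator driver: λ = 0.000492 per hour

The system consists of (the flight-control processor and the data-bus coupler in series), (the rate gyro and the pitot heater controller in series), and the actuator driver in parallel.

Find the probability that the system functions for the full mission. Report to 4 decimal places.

R(flight-control processor) = exp(−0.00101 × 100) = 0.903933
R(data-bus coupler) = exp(−0.00136 × 100) = 0.872843
R(rate gyro) = exp(−0.000943 × 100) = 0.910010
R(pitot heater controller) = exp(−0.00131 × 100) = 0.877218
R(actuator driver) = exp(−0.000492 × 100) = 0.951991
Series (flight-control processor and data-bus coupler): 0.903933 × 0.872843 = 0.788992
Series (rate gyro and pitot heater controller): 0.910010 × 0.877218 = 0.798277
Parallel ([0.788992], [0.798277], and actuator driver): 1 − (1 − 0.788992)(1 − 0.798277)(1 − 0.951991) = 0.9980

0.9980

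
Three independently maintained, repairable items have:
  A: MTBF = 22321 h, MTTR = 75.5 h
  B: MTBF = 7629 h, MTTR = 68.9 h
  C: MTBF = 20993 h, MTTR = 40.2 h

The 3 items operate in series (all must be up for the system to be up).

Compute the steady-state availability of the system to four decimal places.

A(A) = MTBF/(MTBF+MTTR) = 22321/(22321+75.5) = 0.996629
A(B) = MTBF/(MTBF+MTTR) = 7629/(7629+68.9) = 0.991050
A(C) = MTBF/(MTBF+MTTR) = 20993/(20993+40.2) = 0.998089
Series availability: 0.996629 × 0.991050 × 0.998089 = 0.9858

0.9858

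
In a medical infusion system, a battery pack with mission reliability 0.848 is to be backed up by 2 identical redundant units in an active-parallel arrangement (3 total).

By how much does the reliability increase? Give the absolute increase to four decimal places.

0.1485

R_before = 0.848
R_after = 1 − (1 − 0.848)^3 = 0.9965
ΔR = 0.9965 − 0.848 = 0.1485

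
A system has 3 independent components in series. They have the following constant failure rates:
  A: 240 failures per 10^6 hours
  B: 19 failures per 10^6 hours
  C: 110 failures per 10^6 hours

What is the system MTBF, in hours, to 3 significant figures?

2710

Series of exponential components: λ_sys = Σ λ_i
λ_sys = 0.00024 + 0.000019 + 0.00011 = 3.6900e-04 /h
MTBF = 1 / λ_sys = 2710 h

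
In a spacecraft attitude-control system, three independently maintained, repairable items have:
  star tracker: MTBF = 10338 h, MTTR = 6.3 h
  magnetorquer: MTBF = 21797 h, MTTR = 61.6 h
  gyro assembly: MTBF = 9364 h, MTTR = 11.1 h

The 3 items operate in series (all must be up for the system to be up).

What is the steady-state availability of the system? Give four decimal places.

0.9954

A(star tracker) = MTBF/(MTBF+MTTR) = 10338/(10338+6.3) = 0.999391
A(magnetorquer) = MTBF/(MTBF+MTTR) = 21797/(21797+61.6) = 0.997182
A(gyro assembly) = MTBF/(MTBF+MTTR) = 9364/(9364+11.1) = 0.998816
Series availability: 0.999391 × 0.997182 × 0.998816 = 0.9954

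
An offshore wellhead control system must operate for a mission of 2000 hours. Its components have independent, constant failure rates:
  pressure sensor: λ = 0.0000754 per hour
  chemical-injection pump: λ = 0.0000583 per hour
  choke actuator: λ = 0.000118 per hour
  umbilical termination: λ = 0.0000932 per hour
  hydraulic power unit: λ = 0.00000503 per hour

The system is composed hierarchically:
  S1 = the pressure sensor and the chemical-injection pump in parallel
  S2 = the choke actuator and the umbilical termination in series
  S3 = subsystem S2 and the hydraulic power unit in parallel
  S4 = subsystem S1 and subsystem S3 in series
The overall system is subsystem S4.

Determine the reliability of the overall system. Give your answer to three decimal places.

R(pressure sensor) = exp(−0.0000754 × 2000) = 0.86002
R(chemical-injection pump) = exp(−0.0000583 × 2000) = 0.88994
R(choke actuator) = exp(−0.000118 × 2000) = 0.78978
R(umbilical termination) = exp(−0.0000932 × 2000) = 0.82994
R(hydraulic power unit) = exp(−0.00000503 × 2000) = 0.98999
Parallel (pressure sensor and chemical-injection pump): 1 − (1 − 0.86002)(1 − 0.88994) = 0.98459
Series (choke actuator and umbilical termination): 0.78978 × 0.82994 = 0.65547
Parallel ([0.65547] and hydraulic power unit): 1 − (1 − 0.65547)(1 − 0.98999) = 0.99655
Series ([0.98459] and [0.99655]): 0.98459 × 0.99655 = 0.981

0.981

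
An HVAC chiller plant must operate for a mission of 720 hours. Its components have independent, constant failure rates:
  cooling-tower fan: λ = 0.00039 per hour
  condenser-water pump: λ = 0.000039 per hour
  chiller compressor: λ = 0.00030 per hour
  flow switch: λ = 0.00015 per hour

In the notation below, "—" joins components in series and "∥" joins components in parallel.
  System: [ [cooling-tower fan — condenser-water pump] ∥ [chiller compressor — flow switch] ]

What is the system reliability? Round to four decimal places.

R(cooling-tower fan) = exp(−0.00039 × 720) = 0.755179
R(condenser-water pump) = exp(−0.000039 × 720) = 0.972311
R(chiller compressor) = exp(−0.00030 × 720) = 0.805735
R(flow switch) = exp(−0.00015 × 720) = 0.897628
Series (cooling-tower fan and condenser-water pump): 0.755179 × 0.972311 = 0.734269
Series (chiller compressor and flow switch): 0.805735 × 0.897628 = 0.723250
Parallel ([0.734269] and [0.723250]): 1 − (1 − 0.734269)(1 − 0.723250) = 0.9265

0.9265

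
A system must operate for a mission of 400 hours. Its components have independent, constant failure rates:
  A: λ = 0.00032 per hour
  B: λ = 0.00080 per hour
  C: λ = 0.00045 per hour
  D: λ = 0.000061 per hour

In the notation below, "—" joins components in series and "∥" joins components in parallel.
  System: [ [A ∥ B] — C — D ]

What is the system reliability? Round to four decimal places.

0.7883

R(A) = exp(−0.00032 × 400) = 0.879853
R(B) = exp(−0.00080 × 400) = 0.726149
R(C) = exp(−0.00045 × 400) = 0.835270
R(D) = exp(−0.000061 × 400) = 0.975895
Parallel (A and B): 1 − (1 − 0.879853)(1 − 0.726149) = 0.967098
Series ([0.967098], C, and D): 0.967098 × 0.835270 × 0.975895 = 0.7883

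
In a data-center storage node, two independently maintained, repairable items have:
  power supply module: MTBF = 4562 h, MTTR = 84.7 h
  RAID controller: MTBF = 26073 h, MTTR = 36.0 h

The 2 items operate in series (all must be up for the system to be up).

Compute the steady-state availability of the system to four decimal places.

0.9804

A(power supply module) = MTBF/(MTBF+MTTR) = 4562/(4562+84.7) = 0.981772
A(RAID controller) = MTBF/(MTBF+MTTR) = 26073/(26073+36.0) = 0.998621
Series availability: 0.981772 × 0.998621 = 0.9804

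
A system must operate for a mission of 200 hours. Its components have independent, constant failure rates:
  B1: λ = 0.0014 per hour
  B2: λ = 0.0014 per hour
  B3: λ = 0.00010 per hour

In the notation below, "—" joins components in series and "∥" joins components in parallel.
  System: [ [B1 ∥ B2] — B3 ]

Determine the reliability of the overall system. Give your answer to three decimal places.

0.922

R(B1) = exp(−0.0014 × 200) = 0.75578
R(B2) = exp(−0.0014 × 200) = 0.75578
R(B3) = exp(−0.00010 × 200) = 0.98020
Parallel (B1 and B2): 1 − (1 − 0.75578)(1 − 0.75578) = 0.94036
Series ([0.94036] and B3): 0.94036 × 0.98020 = 0.922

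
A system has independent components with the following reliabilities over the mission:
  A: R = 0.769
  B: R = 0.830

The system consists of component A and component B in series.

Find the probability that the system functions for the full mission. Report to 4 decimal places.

Series (A and B): 0.769000 × 0.830000 = 0.6383

0.6383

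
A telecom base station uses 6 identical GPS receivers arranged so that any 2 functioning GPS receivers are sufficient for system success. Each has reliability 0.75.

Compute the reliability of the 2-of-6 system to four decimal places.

0.9954

R = Σ_{i=2}^{6} C(6,i) p^i (1−p)^{6−i} with p = 0.75
C(6,2)·0.75^2·0.25^4 = 0.032959
C(6,3)·0.75^3·0.25^3 = 0.131836
C(6,4)·0.75^4·0.25^2 = 0.296631
C(6,5)·0.75^5·0.25^1 = 0.355957
C(6,6)·0.75^6·0.25^0 = 0.177979
Sum = 0.9954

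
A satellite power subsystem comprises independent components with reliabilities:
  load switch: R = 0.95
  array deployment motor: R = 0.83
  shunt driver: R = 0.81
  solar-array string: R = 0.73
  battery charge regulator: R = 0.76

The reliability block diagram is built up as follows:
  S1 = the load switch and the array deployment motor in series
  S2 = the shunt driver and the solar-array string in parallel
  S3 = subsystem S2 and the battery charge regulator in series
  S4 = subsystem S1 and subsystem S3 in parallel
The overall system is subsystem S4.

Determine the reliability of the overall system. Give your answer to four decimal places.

0.9410

Series (load switch and array deployment motor): 0.950000 × 0.830000 = 0.788500
Parallel (shunt driver and solar-array string): 1 − (1 − 0.810000)(1 − 0.730000) = 0.948700
Series ([0.948700] and battery charge regulator): 0.948700 × 0.760000 = 0.721012
Parallel ([0.788500] and [0.721012]): 1 − (1 − 0.788500)(1 − 0.721012) = 0.9410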